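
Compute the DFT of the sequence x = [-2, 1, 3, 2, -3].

X[k] = Σ(n=0 to 4) x[n] · ω_5^(nk)
where ω_5 = e^(-2πi/5)

Computing each X[k]:
X[0] = 1
X[1] = -6.6631-4.3920i
X[2] = 1.1631-1.4001i
X[3] = 1.1631+1.4001i
X[4] = -6.6631+4.3920i

X = [1, -6.6631-4.3920i, 1.1631-1.4001i, 1.1631+1.4001i, -6.6631+4.3920i]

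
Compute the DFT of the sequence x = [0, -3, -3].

X[k] = Σ(n=0 to 2) x[n] · ω_3^(nk)
where ω_3 = e^(-2πi/3)

Computing each X[k]:
X[0] = -6
X[1] = 3
X[2] = 3

X = [-6, 3, 3]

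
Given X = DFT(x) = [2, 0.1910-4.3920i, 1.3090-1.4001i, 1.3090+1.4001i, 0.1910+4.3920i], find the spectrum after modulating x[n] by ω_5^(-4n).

Modulation property: DFT(ω_5^(-4n)·x[n]) = X[(k-4) mod 5], so circularly shift X by 4 positions.

X[k-4] = [0.1910-4.3920i, 1.3090-1.4001i, 1.3090+1.4001i, 0.1910+4.3920i, 2]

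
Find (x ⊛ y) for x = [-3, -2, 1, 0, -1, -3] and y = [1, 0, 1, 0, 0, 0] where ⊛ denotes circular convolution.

(x ⊛ y)[n] = Σ(m=0 to 5) x[m] · y[(n-m) mod 6]

Computing each output sample:
(x ⊛ y)[0] = -4
(x ⊛ y)[1] = -5
(x ⊛ y)[2] = -2
(x ⊛ y)[3] = -2
(x ⊛ y)[4] = 0
(x ⊛ y)[5] = -3

x ⊛ y = [-4, -5, -2, -2, 0, -3]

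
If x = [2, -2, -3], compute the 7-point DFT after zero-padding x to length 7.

Original 3-point DFT: [-3, 4.5000-0.8660i, 4.5000+0.8660i]
Zero-padded 7-point DFT provides frequency interpolation.

DFT_7([x, 0, ...]) = [-3, 1.4206+4.4884i, 5.1479+0.6482i, 1.9315-1.4777i, 1.9315+1.4777i, 5.1479-0.6482i, 1.4206-4.4884i]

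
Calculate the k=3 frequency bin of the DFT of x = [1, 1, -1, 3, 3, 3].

X[3] = Σ(n=0 to 5) x[n] · ω_6^(3n) where ω_6 = e^(-2πi/6)
= (1)·ω_6^0 + (1)·ω_6^3 + (-1)·ω_6^6 + (3)·ω_6^9 + (3)·ω_6^12 + (3)·ω_6^15

X[3] = -4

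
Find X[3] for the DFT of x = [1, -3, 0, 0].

X[3] = Σ(n=0 to 3) x[n] · ω_4^(3n) where ω_4 = e^(-2πi/4)
= (1)·ω_4^0 + (-3)·ω_4^3 + (0)·ω_4^6 + (0)·ω_4^9

X[3] = 1-3i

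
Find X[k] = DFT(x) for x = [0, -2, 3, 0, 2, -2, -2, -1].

X[k] = Σ(n=0 to 7) x[n] · ω_8^(nk)
where ω_8 = e^(-2πi/8)

Computing each X[k]:
X[0] = -2
X[1] = -2.7071-5.7071i
X[2] = 1+3i
X[3] = -1.2929+4.2929i
X[4] = 8
X[5] = -1.2929-4.2929i
X[6] = 1-3i
X[7] = -2.7071+5.7071i

X = [-2, -2.7071-5.7071i, 1+3i, -1.2929+4.2929i, 8, -1.2929-4.2929i, 1-3i, -2.7071+5.7071i]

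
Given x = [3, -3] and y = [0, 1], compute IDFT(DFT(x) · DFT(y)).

(x ⊛ y)[n] = Σ(m=0 to 1) x[m] · y[(n-m) mod 2]

Computing each output sample:
(x ⊛ y)[0] = -3
(x ⊛ y)[1] = 3

x ⊛ y = [-3, 3]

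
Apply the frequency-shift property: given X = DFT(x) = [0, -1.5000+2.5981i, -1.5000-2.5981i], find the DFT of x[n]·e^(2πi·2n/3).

Modulation property: DFT(ω_3^(-2n)·x[n]) = X[(k-2) mod 3], so circularly shift X by 2 positions.

X[k-2] = [-1.5000+2.5981i, -1.5000-2.5981i, 0]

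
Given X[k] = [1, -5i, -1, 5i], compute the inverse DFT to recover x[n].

x[n] = (1/4) Σ(k=0 to 3) X[k] · e^(2πikn/4)

Computing each x[n]:
x[0] = 0
x[1] = 3
x[2] = 0
x[3] = -2

x = [0, 3, 0, -2]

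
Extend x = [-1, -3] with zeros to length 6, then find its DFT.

Original 2-point DFT: [-4, 2]
Zero-padded 6-point DFT provides frequency interpolation.

DFT_6([x, 0, ...]) = [-4, -2.5000+2.5981i, 0.5000+2.5981i, 2, 0.5000-2.5981i, -2.5000-2.5981i]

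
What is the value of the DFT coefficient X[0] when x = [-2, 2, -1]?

X[0] = Σ(n=0 to 2) x[n] · ω_3^0 = Σ x[n]
= (-2) + (2) + (-1)

X[0] = -1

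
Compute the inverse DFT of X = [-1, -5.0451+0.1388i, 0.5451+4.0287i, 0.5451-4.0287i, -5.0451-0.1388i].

x[n] = (1/5) Σ(k=0 to 4) X[k] · e^(2πikn/5)

Computing each x[n]:
x[0] = -2
x[1] = -2
x[2] = 3
x[3] = 0
x[4] = 0

x = [-2, -2, 3, 0, 0]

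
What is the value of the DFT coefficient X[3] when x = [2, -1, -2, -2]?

X[3] = Σ(n=0 to 3) x[n] · ω_4^(3n) where ω_4 = e^(-2πi/4)
= (2)·ω_4^0 + (-1)·ω_4^3 + (-2)·ω_4^6 + (-2)·ω_4^9

X[3] = 4+1i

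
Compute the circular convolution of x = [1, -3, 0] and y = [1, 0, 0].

(x ⊛ y)[n] = Σ(m=0 to 2) x[m] · y[(n-m) mod 3]

Computing each output sample:
(x ⊛ y)[0] = 1
(x ⊛ y)[1] = -3
(x ⊛ y)[2] = 0

x ⊛ y = [1, -3, 0]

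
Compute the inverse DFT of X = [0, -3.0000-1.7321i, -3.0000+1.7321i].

x[n] = (1/3) Σ(k=0 to 2) X[k] · e^(2πikn/3)

Computing each x[n]:
x[0] = -2
x[1] = 2
x[2] = 0

x = [-2, 2, 0]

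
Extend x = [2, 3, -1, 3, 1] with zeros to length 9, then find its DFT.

Original 5-point DFT: [8, 1.6180+0.4490i, -0.6180-4.9798i, -0.6180+4.9798i, 1.6180-0.4490i]
Zero-padded 9-point DFT provides frequency interpolation.

DFT_9([x, 0, ...]) = [8, 1.6848-3.8837i, 2.7267+0.6285i, 3.5000-4.3301i, -2.9115-3.2821i, -2.9115+3.2821i, 3.5000+4.3301i, 2.7267-0.6285i, 1.6848+3.8837i]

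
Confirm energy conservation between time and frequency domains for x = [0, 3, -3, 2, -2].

Time domain:
Σ|x[n]|² = |0|² + |3|² + |-3|² + |2|² + |-2|² = 26.0000

Frequency domain:
(1/5)Σ|X[k]|² = (1/5)(|0|² + |1.1180-1.8164i|² + |-1.1180-7.6942i|² + |-1.1180+7.6942i|² + |1.1180+1.8164i|²) = (1/5)·130.0000 = 26.0000

Both sides agree, confirming Parseval's theorem.

Σ|x[n]|² = (1/N)Σ|X[k]|² = 26.0000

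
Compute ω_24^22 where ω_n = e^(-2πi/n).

ω_24^22 = e^(-2πi·22/24)
= cos(-2π·22/24) + i·sin(-2π·22/24)
= cos(-44π/24) + i·sin(-44π/24)

ω_24^22 = cos(-44π/24) + i·sin(-44π/24) = 0.8660+0.5000i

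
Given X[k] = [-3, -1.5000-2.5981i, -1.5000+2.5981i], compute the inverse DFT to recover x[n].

x[n] = (1/3) Σ(k=0 to 2) X[k] · e^(2πikn/3)

Computing each x[n]:
x[0] = -2
x[1] = 1
x[2] = -2

x = [-2, 1, -2]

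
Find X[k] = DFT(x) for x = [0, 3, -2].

X[k] = Σ(n=0 to 2) x[n] · ω_3^(nk)
where ω_3 = e^(-2πi/3)

Computing each X[k]:
X[0] = 1
X[1] = -0.5000-4.3301i
X[2] = -0.5000+4.3301i

X = [1, -0.5000-4.3301i, -0.5000+4.3301i]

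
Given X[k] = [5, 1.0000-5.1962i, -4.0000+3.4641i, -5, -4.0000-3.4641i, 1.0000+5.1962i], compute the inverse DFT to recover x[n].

x[n] = (1/6) Σ(k=0 to 5) X[k] · e^(2πikn/6)

Computing each x[n]:
x[0] = -1
x[1] = 3
x[2] = 3
x[3] = 0
x[4] = -2
x[5] = 2

x = [-1, 3, 3, 0, -2, 2]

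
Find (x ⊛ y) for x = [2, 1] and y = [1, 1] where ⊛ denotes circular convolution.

(x ⊛ y)[n] = Σ(m=0 to 1) x[m] · y[(n-m) mod 2]

Computing each output sample:
(x ⊛ y)[0] = 3
(x ⊛ y)[1] = 3

x ⊛ y = [3, 3]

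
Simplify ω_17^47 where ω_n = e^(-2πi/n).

Since ω_17^17 = 1, powers reduce modulo 17.
47 mod 17 = 13
So ω_17^47 = ω_17^13 = e^(-2πi·13/17)

ω_17^47 = ω_17^13 = 0.0923+0.9957i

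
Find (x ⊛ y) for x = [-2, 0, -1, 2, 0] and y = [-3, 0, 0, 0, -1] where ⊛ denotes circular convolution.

(x ⊛ y)[n] = Σ(m=0 to 4) x[m] · y[(n-m) mod 5]

Computing each output sample:
(x ⊛ y)[0] = 6
(x ⊛ y)[1] = 1
(x ⊛ y)[2] = 1
(x ⊛ y)[3] = -6
(x ⊛ y)[4] = 2

x ⊛ y = [6, 1, 1, -6, 2]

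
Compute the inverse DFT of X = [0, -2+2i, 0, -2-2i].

x[n] = (1/4) Σ(k=0 to 3) X[k] · e^(2πikn/4)

Computing each x[n]:
x[0] = -1
x[1] = -1
x[2] = 1
x[3] = 1

x = [-1, -1, 1, 1]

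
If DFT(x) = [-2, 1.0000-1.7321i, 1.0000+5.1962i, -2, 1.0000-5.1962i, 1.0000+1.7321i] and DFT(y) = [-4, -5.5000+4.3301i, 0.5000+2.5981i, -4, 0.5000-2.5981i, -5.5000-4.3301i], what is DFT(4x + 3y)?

By linearity: DFT(4x + 3y) = 4·DFT(x) + 3·DFT(y)
= 4·[-2, 1.0000-1.7321i, 1.0000+5.1962i, -2, 1.0000-5.1962i, 1.0000+1.7321i] + 3·[-4, -5.5000+4.3301i, 0.5000+2.5981i, -4, 0.5000-2.5981i, -5.5000-4.3301i]

Computing element-wise:
Z[0] = 4·(-2) + 3·(-4) = -20
Z[1] = 4·(1.0000-1.7321i) + 3·(-5.5000+4.3301i) = -12.5000+6.0619i
Z[2] = 4·(1.0000+5.1962i) + 3·(0.5000+2.5981i) = 5.5000+28.5791i
Z[3] = 4·(-2) + 3·(-4) = -20
Z[4] = 4·(1.0000-5.1962i) + 3·(0.5000-2.5981i) = 5.5000-28.5791i
Z[5] = 4·(1.0000+1.7321i) + 3·(-5.5000-4.3301i) = -12.5000-6.0619i

DFT(4x + 3y) = 4·X + 3·Y = [-20, -12.5000+6.0619i, 5.5000+28.5791i, -20, 5.5000-28.5791i, -12.5000-6.0619i]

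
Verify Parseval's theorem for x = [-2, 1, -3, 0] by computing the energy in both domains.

Time domain:
Σ|x[n]|² = |-2|² + |1|² + |-3|² + |0|² = 14.0000

Frequency domain:
(1/4)Σ|X[k]|² = (1/4)(|-4|² + |1-1i|² + |-6|² + |1+1i|²) = (1/4)·56.0000 = 14.0000

Both sides agree, confirming Parseval's theorem.

Σ|x[n]|² = (1/N)Σ|X[k]|² = 14.0000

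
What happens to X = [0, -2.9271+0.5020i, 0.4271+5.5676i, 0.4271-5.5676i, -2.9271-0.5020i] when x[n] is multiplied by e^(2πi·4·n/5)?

Modulation property: DFT(ω_5^(-4n)·x[n]) = X[(k-4) mod 5], so circularly shift X by 4 positions.

X[k-4] = [-2.9271+0.5020i, 0.4271+5.5676i, 0.4271-5.5676i, -2.9271-0.5020i, 0]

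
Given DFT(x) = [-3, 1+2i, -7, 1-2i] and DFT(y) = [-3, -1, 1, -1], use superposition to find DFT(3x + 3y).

By linearity: DFT(3x + 3y) = 3·DFT(x) + 3·DFT(y)
= 3·[-3, 1+2i, -7, 1-2i] + 3·[-3, -1, 1, -1]

Computing element-wise:
Z[0] = 3·(-3) + 3·(-3) = -18
Z[1] = 3·(1+2i) + 3·(-1) = 6i
Z[2] = 3·(-7) + 3·(1) = -18
Z[3] = 3·(1-2i) + 3·(-1) = -6i

DFT(3x + 3y) = 3·X + 3·Y = [-18, 6i, -18, -6i]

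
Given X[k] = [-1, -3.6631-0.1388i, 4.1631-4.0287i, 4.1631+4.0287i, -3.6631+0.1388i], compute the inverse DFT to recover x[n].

x[n] = (1/5) Σ(k=0 to 4) X[k] · e^(2πikn/5)

Computing each x[n]:
x[0] = 0
x[1] = -1
x[2] = 0
x[3] = 3
x[4] = -3

x = [0, -1, 0, 3, -3]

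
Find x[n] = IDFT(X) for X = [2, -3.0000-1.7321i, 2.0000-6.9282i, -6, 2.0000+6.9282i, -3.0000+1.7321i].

x[n] = (1/6) Σ(k=0 to 5) X[k] · e^(2πikn/6)

Computing each x[n]:
x[0] = -1
x[1] = 3
x[2] = -2
x[3] = 3
x[4] = 1
x[5] = -2

x = [-1, 3, -2, 3, 1, -2]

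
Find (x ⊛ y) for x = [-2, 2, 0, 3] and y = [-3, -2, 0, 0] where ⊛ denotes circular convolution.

(x ⊛ y)[n] = Σ(m=0 to 3) x[m] · y[(n-m) mod 4]

Computing each output sample:
(x ⊛ y)[0] = 0
(x ⊛ y)[1] = -2
(x ⊛ y)[2] = -4
(x ⊛ y)[3] = -9

x ⊛ y = [0, -2, -4, -9]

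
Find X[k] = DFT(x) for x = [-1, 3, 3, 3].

X[k] = Σ(n=0 to 3) x[n] · ω_4^(nk)
where ω_4 = e^(-2πi/4)

Computing each X[k]:
X[0] = 8
X[1] = -4
X[2] = -4
X[3] = -4

X = [8, -4, -4, -4]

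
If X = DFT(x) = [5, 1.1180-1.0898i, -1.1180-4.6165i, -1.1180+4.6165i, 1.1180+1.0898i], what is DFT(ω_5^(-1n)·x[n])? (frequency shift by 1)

Modulation property: DFT(ω_5^(-1n)·x[n]) = X[(k-1) mod 5], so circularly shift X by 1 positions.

X[k-1] = [1.1180+1.0898i, 5, 1.1180-1.0898i, -1.1180-4.6165i, -1.1180+4.6165i]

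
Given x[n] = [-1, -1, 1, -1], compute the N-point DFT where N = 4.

X[k] = Σ(n=0 to 3) x[n] · ω_4^(nk)
where ω_4 = e^(-2πi/4)

Computing each X[k]:
X[0] = -2
X[1] = -2
X[2] = 2
X[3] = -2

X = [-2, -2, 2, -2]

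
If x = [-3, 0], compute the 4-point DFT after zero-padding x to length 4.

Original 2-point DFT: [-3, -3]
Zero-padded 4-point DFT provides frequency interpolation.

DFT_4([x, 0, ...]) = [-3, -3, -3, -3]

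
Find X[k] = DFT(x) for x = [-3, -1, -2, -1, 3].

X[k] = Σ(n=0 to 4) x[n] · ω_5^(nk)
where ω_5 = e^(-2πi/5)

Computing each X[k]:
X[0] = -4
X[1] = 0.0451+4.3920i
X[2] = -5.5451+1.4001i
X[3] = -5.5451-1.4001i
X[4] = 0.0451-4.3920i

X = [-4, 0.0451+4.3920i, -5.5451+1.4001i, -5.5451-1.4001i, 0.0451-4.3920i]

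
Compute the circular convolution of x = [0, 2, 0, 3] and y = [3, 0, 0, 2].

(x ⊛ y)[n] = Σ(m=0 to 3) x[m] · y[(n-m) mod 4]

Computing each output sample:
(x ⊛ y)[0] = 4
(x ⊛ y)[1] = 6
(x ⊛ y)[2] = 6
(x ⊛ y)[3] = 9

x ⊛ y = [4, 6, 6, 9]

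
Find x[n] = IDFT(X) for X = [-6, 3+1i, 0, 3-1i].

x[n] = (1/4) Σ(k=0 to 3) X[k] · e^(2πikn/4)

Computing each x[n]:
x[0] = 0
x[1] = -2
x[2] = -3
x[3] = -1

x = [0, -2, -3, -1]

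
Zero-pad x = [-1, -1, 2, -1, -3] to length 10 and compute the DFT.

Original 5-point DFT: [-4, -3.0451-3.6655i, 2.5451+1.6776i, 2.5451-1.6776i, -3.0451+3.6655i]
Zero-padded 10-point DFT provides frequency interpolation.

DFT_10([x, 0, ...]) = [-4, 1.5451+1.4001i, -3.0451-3.6655i, -4.0451+4.3920i, 2.5451+1.6776i, 0, 2.5451-1.6776i, -4.0451-4.3920i, -3.0451+3.6655i, 1.5451-1.4001i]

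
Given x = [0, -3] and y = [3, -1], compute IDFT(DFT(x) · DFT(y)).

(x ⊛ y)[n] = Σ(m=0 to 1) x[m] · y[(n-m) mod 2]

Computing each output sample:
(x ⊛ y)[0] = 3
(x ⊛ y)[1] = -9

x ⊛ y = [3, -9]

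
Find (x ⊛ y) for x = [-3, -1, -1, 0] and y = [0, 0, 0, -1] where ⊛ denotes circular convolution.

(x ⊛ y)[n] = Σ(m=0 to 3) x[m] · y[(n-m) mod 4]

Computing each output sample:
(x ⊛ y)[0] = 1
(x ⊛ y)[1] = 1
(x ⊛ y)[2] = 0
(x ⊛ y)[3] = 3

x ⊛ y = [1, 1, 0, 3]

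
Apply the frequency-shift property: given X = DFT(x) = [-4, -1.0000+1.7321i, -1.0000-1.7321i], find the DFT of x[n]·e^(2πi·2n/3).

Modulation property: DFT(ω_3^(-2n)·x[n]) = X[(k-2) mod 3], so circularly shift X by 2 positions.

X[k-2] = [-1.0000+1.7321i, -1.0000-1.7321i, -4]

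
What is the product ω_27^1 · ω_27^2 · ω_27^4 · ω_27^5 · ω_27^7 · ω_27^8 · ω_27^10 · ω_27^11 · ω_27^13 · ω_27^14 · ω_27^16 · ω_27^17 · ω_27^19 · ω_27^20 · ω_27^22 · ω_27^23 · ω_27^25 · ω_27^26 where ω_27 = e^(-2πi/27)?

The primitive 27th roots of unity are ω_27^k for k coprime to 27: k ∈ {1, 2, 4, 5, 7, 8, 10, 11, 13, 14, 16, 17, 19, 20, 22, 23, 25, 26}
Their product equals the constant term of the cyclotomic polynomial Φ_27(x) up to sign.
For n ≥ 3, the product of all primitive nth roots of unity is 1. (For n=1 it is 1; for n=2 it is -1.)

1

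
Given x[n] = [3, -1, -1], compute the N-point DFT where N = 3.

X[k] = Σ(n=0 to 2) x[n] · ω_3^(nk)
where ω_3 = e^(-2πi/3)

Computing each X[k]:
X[0] = 1
X[1] = 4
X[2] = 4

X = [1, 4, 4]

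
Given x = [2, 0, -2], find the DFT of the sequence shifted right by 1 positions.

Time shift by 1: X_shifted[k] = ω_3^(1k) · X[k]
Shifted x = [-2, 2, 0]

DFT(x[n-1]) = [0, -3.0000-1.7321i, -3.0000+1.7321i]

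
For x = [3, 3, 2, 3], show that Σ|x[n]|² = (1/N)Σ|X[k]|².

Time domain:
Σ|x[n]|² = |3|² + |3|² + |2|² + |3|² = 31.0000

Frequency domain:
(1/4)Σ|X[k]|² = (1/4)(|11|² + |1|² + |-1|² + |1|²) = (1/4)·124.0000 = 31.0000

Both sides agree, confirming Parseval's theorem.

Σ|x[n]|² = (1/N)Σ|X[k]|² = 31.0000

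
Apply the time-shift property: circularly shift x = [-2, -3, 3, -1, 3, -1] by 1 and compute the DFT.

Time shift by 1: X_shifted[k] = ω_6^(1k) · X[k]
Shifted x = [-1, -2, -3, 3, -1, 3]

DFT(x[n-1]) = [-1, -1.5000+6.0622i, 3.5000+2.5981i, -9, 3.5000-2.5981i, -1.5000-6.0622i]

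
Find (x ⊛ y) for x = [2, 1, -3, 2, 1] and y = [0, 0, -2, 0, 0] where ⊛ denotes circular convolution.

(x ⊛ y)[n] = Σ(m=0 to 4) x[m] · y[(n-m) mod 5]

Computing each output sample:
(x ⊛ y)[0] = -4
(x ⊛ y)[1] = -2
(x ⊛ y)[2] = -4
(x ⊛ y)[3] = -2
(x ⊛ y)[4] = 6

x ⊛ y = [-4, -2, -4, -2, 6]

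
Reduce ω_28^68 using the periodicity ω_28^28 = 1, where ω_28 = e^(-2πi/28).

Since ω_28^28 = 1, powers reduce modulo 28.
68 mod 28 = 12
So ω_28^68 = ω_28^12 = e^(-2πi·12/28)

ω_28^68 = ω_28^12 = -0.9010-0.4339i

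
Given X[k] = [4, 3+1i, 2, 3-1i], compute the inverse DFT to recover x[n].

x[n] = (1/4) Σ(k=0 to 3) X[k] · e^(2πikn/4)

Computing each x[n]:
x[0] = 3
x[1] = 0
x[2] = 0
x[3] = 1

x = [3, 0, 0, 1]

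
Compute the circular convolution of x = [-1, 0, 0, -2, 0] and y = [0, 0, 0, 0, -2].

(x ⊛ y)[n] = Σ(m=0 to 4) x[m] · y[(n-m) mod 5]

Computing each output sample:
(x ⊛ y)[0] = 0
(x ⊛ y)[1] = 0
(x ⊛ y)[2] = 4
(x ⊛ y)[3] = 0
(x ⊛ y)[4] = 2

x ⊛ y = [0, 0, 4, 0, 2]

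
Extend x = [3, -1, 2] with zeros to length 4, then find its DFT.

Original 3-point DFT: [4, 2.5000+2.5981i, 2.5000-2.5981i]
Zero-padded 4-point DFT provides frequency interpolation.

DFT_4([x, 0, ...]) = [4, 1+1i, 6, 1-1i]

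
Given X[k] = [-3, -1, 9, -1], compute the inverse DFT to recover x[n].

x[n] = (1/4) Σ(k=0 to 3) X[k] · e^(2πikn/4)

Computing each x[n]:
x[0] = 1
x[1] = -3
x[2] = 2
x[3] = -3

x = [1, -3, 2, -3]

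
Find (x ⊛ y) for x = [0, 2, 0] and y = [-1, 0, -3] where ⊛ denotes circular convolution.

(x ⊛ y)[n] = Σ(m=0 to 2) x[m] · y[(n-m) mod 3]

Computing each output sample:
(x ⊛ y)[0] = -6
(x ⊛ y)[1] = -2
(x ⊛ y)[2] = 0

x ⊛ y = [-6, -2, 0]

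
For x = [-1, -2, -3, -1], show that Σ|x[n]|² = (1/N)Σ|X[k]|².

Time domain:
Σ|x[n]|² = |-1|² + |-2|² + |-3|² + |-1|² = 15.0000

Frequency domain:
(1/4)Σ|X[k]|² = (1/4)(|-7|² + |2+1i|² + |-1|² + |2-1i|²) = (1/4)·60.0000 = 15.0000

Both sides agree, confirming Parseval's theorem.

Σ|x[n]|² = (1/N)Σ|X[k]|² = 15.0000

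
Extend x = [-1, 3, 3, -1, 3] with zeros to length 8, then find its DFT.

Original 5-point DFT: [7, -0.7639-2.3511i, -5.2361+3.8042i, -5.2361-3.8042i, -0.7639+2.3511i]
Zero-padded 8-point DFT provides frequency interpolation.

DFT_8([x, 0, ...]) = [7, -1.1716-4.4142i, -1-4i, -6.8284+1.5858i, 3, -6.8284-1.5858i, -1+4i, -1.1716+4.4142i]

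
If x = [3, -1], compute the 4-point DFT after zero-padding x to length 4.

Original 2-point DFT: [2, 4]
Zero-padded 4-point DFT provides frequency interpolation.

DFT_4([x, 0, ...]) = [2, 3+1i, 4, 3-1i]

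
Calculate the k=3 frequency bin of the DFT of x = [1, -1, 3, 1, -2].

X[3] = Σ(n=0 to 4) x[n] · ω_5^(3n) where ω_5 = e^(-2πi/5)
= (1)·ω_5^0 + (-1)·ω_5^3 + (3)·ω_5^6 + (1)·ω_5^9 + (-2)·ω_5^12

X[3] = 4.6631-1.3143i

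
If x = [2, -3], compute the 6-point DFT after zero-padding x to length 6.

Original 2-point DFT: [-1, 5]
Zero-padded 6-point DFT provides frequency interpolation.

DFT_6([x, 0, ...]) = [-1, 0.5000+2.5981i, 3.5000+2.5981i, 5, 3.5000-2.5981i, 0.5000-2.5981i]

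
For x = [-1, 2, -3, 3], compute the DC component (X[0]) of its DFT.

X[0] = Σ(n=0 to 3) x[n] · ω_4^0 = Σ x[n]
= (-1) + (2) + (-3) + (3)

X[0] = 1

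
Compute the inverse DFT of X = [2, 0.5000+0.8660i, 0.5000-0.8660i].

x[n] = (1/3) Σ(k=0 to 2) X[k] · e^(2πikn/3)

Computing each x[n]:
x[0] = 1
x[1] = 0
x[2] = 1

x = [1, 0, 1]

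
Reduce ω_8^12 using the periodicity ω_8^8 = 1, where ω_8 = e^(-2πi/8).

Since ω_8^8 = 1, powers reduce modulo 8.
12 mod 8 = 4
So ω_8^12 = ω_8^4 = e^(-2πi·4/8)

ω_8^12 = ω_8^4 = -1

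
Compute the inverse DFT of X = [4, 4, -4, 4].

x[n] = (1/4) Σ(k=0 to 3) X[k] · e^(2πikn/4)

Computing each x[n]:
x[0] = 2
x[1] = 2
x[2] = -2
x[3] = 2

x = [2, 2, -2, 2]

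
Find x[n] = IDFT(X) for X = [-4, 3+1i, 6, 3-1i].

x[n] = (1/4) Σ(k=0 to 3) X[k] · e^(2πikn/4)

Computing each x[n]:
x[0] = 2
x[1] = -3
x[2] = -1
x[3] = -2

x = [2, -3, -1, -2]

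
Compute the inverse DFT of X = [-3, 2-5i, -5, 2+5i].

x[n] = (1/4) Σ(k=0 to 3) X[k] · e^(2πikn/4)

Computing each x[n]:
x[0] = -1
x[1] = 3
x[2] = -3
x[3] = -2

x = [-1, 3, -3, -2]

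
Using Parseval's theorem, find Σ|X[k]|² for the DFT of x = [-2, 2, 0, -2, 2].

Parseval: Σ|x[n]|² = (1/N)Σ|X[k]|², so Σ|X[k]|² = N·Σ|x[n]|² = 5·16.0000

Σ|X[k]|² = N·Σ|x[n]|² = 5·16.0000 = 80.0000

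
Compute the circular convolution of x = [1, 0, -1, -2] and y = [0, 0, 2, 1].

(x ⊛ y)[n] = Σ(m=0 to 3) x[m] · y[(n-m) mod 4]

Computing each output sample:
(x ⊛ y)[0] = -2
(x ⊛ y)[1] = -5
(x ⊛ y)[2] = 0
(x ⊛ y)[3] = 1

x ⊛ y = [-2, -5, 0, 1]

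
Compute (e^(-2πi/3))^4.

Since ω_3^3 = 1, powers reduce modulo 3.
4 mod 3 = 1
So ω_3^4 = ω_3^1 = e^(-2πi·1/3)

ω_3^4 = ω_3^1 = -0.5000-0.8660i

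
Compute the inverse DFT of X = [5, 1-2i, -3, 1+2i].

x[n] = (1/4) Σ(k=0 to 3) X[k] · e^(2πikn/4)

Computing each x[n]:
x[0] = 1
x[1] = 3
x[2] = 0
x[3] = 1

x = [1, 3, 0, 1]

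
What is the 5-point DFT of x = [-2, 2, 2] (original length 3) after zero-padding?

Original 3-point DFT: [2, -4, -4]
Zero-padded 5-point DFT provides frequency interpolation.

DFT_5([x, 0, ...]) = [2, -3.0000-3.0777i, -3.0000+0.7265i, -3.0000-0.7265i, -3.0000+3.0777i]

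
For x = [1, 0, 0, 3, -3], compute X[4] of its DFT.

X[4] = Σ(n=0 to 4) x[n] · ω_5^(4n) where ω_5 = e^(-2πi/5)
= (1)·ω_5^0 + (0)·ω_5^4 + (0)·ω_5^8 + (3)·ω_5^12 + (-3)·ω_5^16

X[4] = -2.3541+1.0898i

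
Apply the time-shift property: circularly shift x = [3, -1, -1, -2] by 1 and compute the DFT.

Time shift by 1: X_shifted[k] = ω_4^(1k) · X[k]
Shifted x = [-2, 3, -1, -1]

DFT(x[n-1]) = [-1, -1-4i, -5, -1+4i]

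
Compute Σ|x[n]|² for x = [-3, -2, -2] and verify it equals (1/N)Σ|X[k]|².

Time domain:
Σ|x[n]|² = |-3|² + |-2|² + |-2|² = 17.0000

Frequency domain:
(1/3)Σ|X[k]|² = (1/3)(|-7|² + |-1|² + |-1|²) = (1/3)·51.0000 = 17.0000

Both sides agree, confirming Parseval's theorem.

Σ|x[n]|² = (1/N)Σ|X[k]|² = 17.0000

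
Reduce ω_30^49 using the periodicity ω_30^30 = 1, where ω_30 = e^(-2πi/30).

Since ω_30^30 = 1, powers reduce modulo 30.
49 mod 30 = 19
So ω_30^49 = ω_30^19 = e^(-2πi·19/30)

ω_30^49 = ω_30^19 = -0.6691+0.7431i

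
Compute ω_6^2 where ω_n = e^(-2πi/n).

ω_6^2 = e^(-2πi·2/6)
= cos(-2π·2/6) + i·sin(-2π·2/6)
= cos(-4π/6) + i·sin(-4π/6)

ω_6^2 = cos(-4π/6) + i·sin(-4π/6) = -0.5000-0.8660i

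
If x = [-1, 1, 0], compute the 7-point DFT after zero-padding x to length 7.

Original 3-point DFT: [0, -1.5000-0.8660i, -1.5000+0.8660i]
Zero-padded 7-point DFT provides frequency interpolation.

DFT_7([x, 0, ...]) = [0, -0.3765-0.7818i, -1.2225-0.9749i, -1.9010-0.4339i, -1.9010+0.4339i, -1.2225+0.9749i, -0.3765+0.7818i]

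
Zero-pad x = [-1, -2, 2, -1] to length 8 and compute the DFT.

Original 4-point DFT: [-2, -3+1i, 4, -3-1i]
Zero-padded 8-point DFT provides frequency interpolation.

DFT_8([x, 0, ...]) = [-2, -1.7071+0.1213i, -3+1i, -0.2929+4.1213i, 4, -0.2929-4.1213i, -3-1i, -1.7071-0.1213i]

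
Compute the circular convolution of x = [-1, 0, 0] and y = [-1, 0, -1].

(x ⊛ y)[n] = Σ(m=0 to 2) x[m] · y[(n-m) mod 3]

Computing each output sample:
(x ⊛ y)[0] = 1
(x ⊛ y)[1] = 0
(x ⊛ y)[2] = 1

x ⊛ y = [1, 0, 1]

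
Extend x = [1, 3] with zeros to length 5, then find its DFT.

Original 2-point DFT: [4, -2]
Zero-padded 5-point DFT provides frequency interpolation.

DFT_5([x, 0, ...]) = [4, 1.9271-2.8532i, -1.4271-1.7634i, -1.4271+1.7634i, 1.9271+2.8532i]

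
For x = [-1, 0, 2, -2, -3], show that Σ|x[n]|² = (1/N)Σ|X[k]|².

Time domain:
Σ|x[n]|² = |-1|² + |0|² + |2|² + |-2|² + |-3|² = 18.0000

Frequency domain:
(1/5)Σ|X[k]|² = (1/5)(|-4|² + |-1.9271-5.2043i|² + |1.4271+2.0409i|² + |1.4271-2.0409i|² + |-1.9271+5.2043i|²) = (1/5)·90.0000 = 18.0000

Both sides agree, confirming Parseval's theorem.

Σ|x[n]|² = (1/N)Σ|X[k]|² = 18.0000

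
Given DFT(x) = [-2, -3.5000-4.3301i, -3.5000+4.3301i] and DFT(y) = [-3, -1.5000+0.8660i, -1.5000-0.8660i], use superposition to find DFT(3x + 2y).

By linearity: DFT(3x + 2y) = 3·DFT(x) + 2·DFT(y)
= 3·[-2, -3.5000-4.3301i, -3.5000+4.3301i] + 2·[-3, -1.5000+0.8660i, -1.5000-0.8660i]

Computing element-wise:
Z[0] = 3·(-2) + 2·(-3) = -12
Z[1] = 3·(-3.5000-4.3301i) + 2·(-1.5000+0.8660i) = -13.5000-11.2583i
Z[2] = 3·(-3.5000+4.3301i) + 2·(-1.5000-0.8660i) = -13.5000+11.2583i

DFT(3x + 2y) = 3·X + 2·Y = [-12, -13.5000-11.2583i, -13.5000+11.2583i]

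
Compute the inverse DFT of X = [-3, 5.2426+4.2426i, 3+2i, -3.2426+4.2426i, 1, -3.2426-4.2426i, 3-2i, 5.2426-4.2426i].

x[n] = (1/8) Σ(k=0 to 7) X[k] · e^(2πikn/8)

Computing each x[n]:
x[0] = 1
x[1] = -1
x[2] = -1
x[3] = -3
x[4] = 0
x[5] = -1
x[6] = -1
x[7] = 3

x = [1, -1, -1, -3, 0, -1, -1, 3]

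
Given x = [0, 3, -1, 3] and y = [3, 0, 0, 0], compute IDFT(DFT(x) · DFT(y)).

(x ⊛ y)[n] = Σ(m=0 to 3) x[m] · y[(n-m) mod 4]

Computing each output sample:
(x ⊛ y)[0] = 0
(x ⊛ y)[1] = 9
(x ⊛ y)[2] = -3
(x ⊛ y)[3] = 9

x ⊛ y = [0, 9, -3, 9]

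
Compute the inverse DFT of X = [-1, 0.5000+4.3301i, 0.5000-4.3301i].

x[n] = (1/3) Σ(k=0 to 2) X[k] · e^(2πikn/3)

Computing each x[n]:
x[0] = 0
x[1] = -3
x[2] = 2

x = [0, -3, 2]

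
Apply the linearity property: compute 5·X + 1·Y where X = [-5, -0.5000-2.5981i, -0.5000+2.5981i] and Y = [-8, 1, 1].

By linearity: DFT(5x + 1y) = 5·DFT(x) + 1·DFT(y)
= 5·[-5, -0.5000-2.5981i, -0.5000+2.5981i] + 1·[-8, 1, 1]

Computing element-wise:
Z[0] = 5·(-5) + 1·(-8) = -33
Z[1] = 5·(-0.5000-2.5981i) + 1·(1) = -1.5000-12.9905i
Z[2] = 5·(-0.5000+2.5981i) + 1·(1) = -1.5000+12.9905i

DFT(5x + 1y) = 5·X + 1·Y = [-33, -1.5000-12.9905i, -1.5000+12.9905i]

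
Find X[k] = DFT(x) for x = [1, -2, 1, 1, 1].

X[k] = Σ(n=0 to 4) x[n] · ω_5^(nk)
where ω_5 = e^(-2πi/5)

Computing each X[k]:
X[0] = 2
X[1] = -0.9271+2.8532i
X[2] = 2.4271+1.7634i
X[3] = 2.4271-1.7634i
X[4] = -0.9271-2.8532i

X = [2, -0.9271+2.8532i, 2.4271+1.7634i, 2.4271-1.7634i, -0.9271-2.8532i]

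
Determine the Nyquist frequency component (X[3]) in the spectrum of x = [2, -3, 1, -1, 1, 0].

X[3] = Σ(n=0 to 5) x[n] · ω_6^(3n) where ω_6 = e^(-2πi/6)
= (2)·ω_6^0 + (-3)·ω_6^3 + (1)·ω_6^6 + (-1)·ω_6^9 + (1)·ω_6^12 + (0)·ω_6^15

X[3] = 8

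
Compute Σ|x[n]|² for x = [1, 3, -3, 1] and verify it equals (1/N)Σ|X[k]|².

Time domain:
Σ|x[n]|² = |1|² + |3|² + |-3|² + |1|² = 20.0000

Frequency domain:
(1/4)Σ|X[k]|² = (1/4)(|2|² + |4-2i|² + |-6|² + |4+2i|²) = (1/4)·80.0000 = 20.0000

Both sides agree, confirming Parseval's theorem.

Σ|x[n]|² = (1/N)Σ|X[k]|² = 20.0000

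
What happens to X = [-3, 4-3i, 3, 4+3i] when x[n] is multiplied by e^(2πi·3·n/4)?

Modulation property: DFT(ω_4^(-3n)·x[n]) = X[(k-3) mod 4], so circularly shift X by 3 positions.

X[k-3] = [4-3i, 3, 4+3i, -3]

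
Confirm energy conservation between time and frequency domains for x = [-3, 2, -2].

Time domain:
Σ|x[n]|² = |-3|² + |2|² + |-2|² = 17.0000

Frequency domain:
(1/3)Σ|X[k]|² = (1/3)(|-3|² + |-3.0000-3.4641i|² + |-3.0000+3.4641i|²) = (1/3)·51.0000 = 17.0000

Both sides agree, confirming Parseval's theorem.

Σ|x[n]|² = (1/N)Σ|X[k]|² = 17.0000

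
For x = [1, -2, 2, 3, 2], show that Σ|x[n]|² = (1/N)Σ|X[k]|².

Time domain:
Σ|x[n]|² = |1|² + |-2|² + |2|² + |3|² + |2|² = 22.0000

Frequency domain:
(1/5)Σ|X[k]|² = (1/5)(|6|² + |-3.0451+4.3920i|² + |2.5451+1.4001i|² + |2.5451-1.4001i|² + |-3.0451-4.3920i|²) = (1/5)·110.0000 = 22.0000

Both sides agree, confirming Parseval's theorem.

Σ|x[n]|² = (1/N)Σ|X[k]|² = 22.0000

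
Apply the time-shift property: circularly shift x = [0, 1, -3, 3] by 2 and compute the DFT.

Time shift by 2: X_shifted[k] = ω_4^(2k) · X[k]
Shifted x = [-3, 3, 0, 1]

DFT(x[n-2]) = [1, -3-2i, -7, -3+2i]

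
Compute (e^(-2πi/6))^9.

Since ω_6^6 = 1, powers reduce modulo 6.
9 mod 6 = 3
So ω_6^9 = ω_6^3 = e^(-2πi·3/6)

ω_6^9 = ω_6^3 = -1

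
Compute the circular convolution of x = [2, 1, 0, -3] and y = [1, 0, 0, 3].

(x ⊛ y)[n] = Σ(m=0 to 3) x[m] · y[(n-m) mod 4]

Computing each output sample:
(x ⊛ y)[0] = 5
(x ⊛ y)[1] = 1
(x ⊛ y)[2] = -9
(x ⊛ y)[3] = 3

x ⊛ y = [5, 1, -9, 3]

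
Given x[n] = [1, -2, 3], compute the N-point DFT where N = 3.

X[k] = Σ(n=0 to 2) x[n] · ω_3^(nk)
where ω_3 = e^(-2πi/3)

Computing each X[k]:
X[0] = 2
X[1] = 0.5000+4.3301i
X[2] = 0.5000-4.3301i

X = [2, 0.5000+4.3301i, 0.5000-4.3301i]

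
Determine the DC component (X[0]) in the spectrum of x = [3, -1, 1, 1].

X[0] = Σ(n=0 to 3) x[n] · ω_4^0 = Σ x[n]
= (3) + (-1) + (1) + (1)

X[0] = 4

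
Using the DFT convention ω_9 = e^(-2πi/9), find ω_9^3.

ω_9^3 = e^(-2πi·3/9)
= cos(-2π·3/9) + i·sin(-2π·3/9)
= cos(-6π/9) + i·sin(-6π/9)

ω_9^3 = cos(-6π/9) + i·sin(-6π/9) = -0.5000-0.8660i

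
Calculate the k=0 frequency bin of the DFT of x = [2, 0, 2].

X[0] = Σ(n=0 to 2) x[n] · ω_3^0 = Σ x[n]
= (2) + (0) + (2)

X[0] = 4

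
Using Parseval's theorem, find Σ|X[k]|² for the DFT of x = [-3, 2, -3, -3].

Parseval: Σ|x[n]|² = (1/N)Σ|X[k]|², so Σ|X[k]|² = N·Σ|x[n]|² = 4·31.0000

Σ|X[k]|² = N·Σ|x[n]|² = 4·31.0000 = 124.0000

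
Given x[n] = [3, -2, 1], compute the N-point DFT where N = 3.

X[k] = Σ(n=0 to 2) x[n] · ω_3^(nk)
where ω_3 = e^(-2πi/3)

Computing each X[k]:
X[0] = 2
X[1] = 3.5000+2.5981i
X[2] = 3.5000-2.5981i

X = [2, 3.5000+2.5981i, 3.5000-2.5981i]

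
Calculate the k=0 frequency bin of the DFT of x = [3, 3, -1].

X[0] = Σ(n=0 to 2) x[n] · ω_3^0 = Σ x[n]
= (3) + (3) + (-1)

X[0] = 5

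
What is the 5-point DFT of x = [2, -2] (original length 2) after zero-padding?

Original 2-point DFT: [0, 4]
Zero-padded 5-point DFT provides frequency interpolation.

DFT_5([x, 0, ...]) = [0, 1.3820+1.9021i, 3.6180+1.1756i, 3.6180-1.1756i, 1.3820-1.9021i]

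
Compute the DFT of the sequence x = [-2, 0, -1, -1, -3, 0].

X[k] = Σ(n=0 to 5) x[n] · ω_6^(nk)
where ω_6 = e^(-2πi/6)

Computing each X[k]:
X[0] = -7
X[1] = 1.0000-1.7321i
X[2] = -1.0000+1.7321i
X[3] = -5
X[4] = -1.0000-1.7321i
X[5] = 1.0000+1.7321i

X = [-7, 1.0000-1.7321i, -1.0000+1.7321i, -5, -1.0000-1.7321i, 1.0000+1.7321i]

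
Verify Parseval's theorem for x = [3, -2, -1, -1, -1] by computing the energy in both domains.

Time domain:
Σ|x[n]|² = |3|² + |-2|² + |-1|² + |-1|² + |-1|² = 16.0000

Frequency domain:
(1/5)Σ|X[k]|² = (1/5)(|-2|² + |3.6910+0.9511i|² + |4.8090+0.5878i|² + |4.8090-0.5878i|² + |3.6910-0.9511i|²) = (1/5)·80.0000 = 16.0000

Both sides agree, confirming Parseval's theorem.

Σ|x[n]|² = (1/N)Σ|X[k]|² = 16.0000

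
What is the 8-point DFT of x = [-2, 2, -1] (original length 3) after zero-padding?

Original 3-point DFT: [-1, -2.5000-2.5981i, -2.5000+2.5981i]
Zero-padded 8-point DFT provides frequency interpolation.

DFT_8([x, 0, ...]) = [-1, -0.5858-0.4142i, -1-2i, -3.4142-2.4142i, -5, -3.4142+2.4142i, -1+2i, -0.5858+0.4142i]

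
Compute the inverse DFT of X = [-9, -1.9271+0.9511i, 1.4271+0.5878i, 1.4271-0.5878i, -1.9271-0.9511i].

x[n] = (1/5) Σ(k=0 to 4) X[k] · e^(2πikn/5)

Computing each x[n]:
x[0] = -2
x[1] = -3
x[2] = -1
x[3] = -1
x[4] = -2

x = [-2, -3, -1, -1, -2]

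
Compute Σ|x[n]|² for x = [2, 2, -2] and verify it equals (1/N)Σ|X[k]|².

Time domain:
Σ|x[n]|² = |2|² + |2|² + |-2|² = 12.0000

Frequency domain:
(1/3)Σ|X[k]|² = (1/3)(|2|² + |2.0000-3.4641i|² + |2.0000+3.4641i|²) = (1/3)·36.0000 = 12.0000

Both sides agree, confirming Parseval's theorem.

Σ|x[n]|² = (1/N)Σ|X[k]|² = 12.0000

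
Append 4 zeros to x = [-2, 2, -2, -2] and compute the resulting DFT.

Original 4-point DFT: [-4, -4i, -4, 4i]
Zero-padded 8-point DFT provides frequency interpolation.

DFT_8([x, 0, ...]) = [-4, 0.8284+2.0000i, -4i, -4.8284-2.0000i, -4, -4.8284+2.0000i, 4i, 0.8284-2.0000i]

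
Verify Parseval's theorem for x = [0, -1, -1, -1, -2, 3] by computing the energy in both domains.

Time domain:
Σ|x[n]|² = |0|² + |-1|² + |-1|² + |-1|² + |-2|² + |3|² = 16.0000

Frequency domain:
(1/6)Σ|X[k]|² = (1/6)(|-2|² + |3.5000+2.5981i|² + |-0.5000+4.3301i|² + |-4|² + |-0.5000-4.3301i|² + |3.5000-2.5981i|²) = (1/6)·96.0000 = 16.0000

Both sides agree, confirming Parseval's theorem.

Σ|x[n]|² = (1/N)Σ|X[k]|² = 16.0000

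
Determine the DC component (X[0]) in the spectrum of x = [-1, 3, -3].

X[0] = Σ(n=0 to 2) x[n] · ω_3^0 = Σ x[n]
= (-1) + (3) + (-3)

X[0] = -1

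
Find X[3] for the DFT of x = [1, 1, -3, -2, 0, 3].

X[3] = Σ(n=0 to 5) x[n] · ω_6^(3n) where ω_6 = e^(-2πi/6)
= (1)·ω_6^0 + (1)·ω_6^3 + (-3)·ω_6^6 + (-2)·ω_6^9 + (0)·ω_6^12 + (3)·ω_6^15

X[3] = -4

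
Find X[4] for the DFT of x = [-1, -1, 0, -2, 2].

X[4] = Σ(n=0 to 4) x[n] · ω_5^(4n) where ω_5 = e^(-2πi/5)
= (-1)·ω_5^0 + (-1)·ω_5^4 + (0)·ω_5^8 + (-2)·ω_5^12 + (2)·ω_5^16

X[4] = 0.9271-1.6776i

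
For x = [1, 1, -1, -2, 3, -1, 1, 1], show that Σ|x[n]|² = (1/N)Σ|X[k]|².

Time domain:
Σ|x[n]|² = |1|² + |1|² + |-1|² + |-2|² + |3|² + |-1|² + |1|² + |1|² = 19.0000

Frequency domain:
(1/8)Σ|X[k]|² = (1/8)(|3|² + |1.5355+2.7071i|² + |4-1i|² + |-5.5355-1.2929i|² + |5|² + |-5.5355+1.2929i|² + |4+1i|² + |1.5355-2.7071i|²) = (1/8)·152.0000 = 19.0000

Both sides agree, confirming Parseval's theorem.

Σ|x[n]|² = (1/N)Σ|X[k]|² = 19.0000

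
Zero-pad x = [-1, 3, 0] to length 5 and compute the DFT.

Original 3-point DFT: [2, -2.5000-2.5981i, -2.5000+2.5981i]
Zero-padded 5-point DFT provides frequency interpolation.

DFT_5([x, 0, ...]) = [2, -0.0729-2.8532i, -3.4271-1.7634i, -3.4271+1.7634i, -0.0729+2.8532i]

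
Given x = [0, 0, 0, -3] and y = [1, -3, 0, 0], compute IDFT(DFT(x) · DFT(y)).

(x ⊛ y)[n] = Σ(m=0 to 3) x[m] · y[(n-m) mod 4]

Computing each output sample:
(x ⊛ y)[0] = 9
(x ⊛ y)[1] = 0
(x ⊛ y)[2] = 0
(x ⊛ y)[3] = -3

x ⊛ y = [9, 0, 0, -3]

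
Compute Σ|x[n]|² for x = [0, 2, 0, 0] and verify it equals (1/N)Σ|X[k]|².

Time domain:
Σ|x[n]|² = |0|² + |2|² + |0|² + |0|² = 4.0000

Frequency domain:
(1/4)Σ|X[k]|² = (1/4)(|2|² + |-2i|² + |-2|² + |2i|²) = (1/4)·16.0000 = 4.0000

Both sides agree, confirming Parseval's theorem.

Σ|x[n]|² = (1/N)Σ|X[k]|² = 4.0000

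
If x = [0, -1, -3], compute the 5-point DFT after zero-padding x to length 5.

Original 3-point DFT: [-4, 2.0000-1.7321i, 2.0000+1.7321i]
Zero-padded 5-point DFT provides frequency interpolation.

DFT_5([x, 0, ...]) = [-4, 2.1180+2.7144i, -0.1180-2.2654i, -0.1180+2.2654i, 2.1180-2.7144i]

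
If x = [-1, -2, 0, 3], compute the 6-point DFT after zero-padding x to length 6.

Original 4-point DFT: [0, -1+5i, -2, -1-5i]
Zero-padded 6-point DFT provides frequency interpolation.

DFT_6([x, 0, ...]) = [0, -5.0000+1.7321i, 3.0000+1.7321i, -2, 3.0000-1.7321i, -5.0000-1.7321i]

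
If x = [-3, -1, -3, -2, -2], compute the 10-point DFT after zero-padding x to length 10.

Original 5-point DFT: [-11, 0.1180-0.3633i, -2.1180-1.5388i, -2.1180+1.5388i, 0.1180+0.3633i]
Zero-padded 10-point DFT provides frequency interpolation.

DFT_10([x, 0, ...]) = [-11, -2.5000+6.5186i, 0.1180-0.3633i, -2.5000-0.0858i, -2.1180-1.5388i, -5, -2.1180+1.5388i, -2.5000+0.0858i, 0.1180+0.3633i, -2.5000-6.5186i]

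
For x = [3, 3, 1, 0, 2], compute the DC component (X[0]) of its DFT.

X[0] = Σ(n=0 to 4) x[n] · ω_5^0 = Σ x[n]
= (3) + (3) + (1) + (0) + (2)

X[0] = 9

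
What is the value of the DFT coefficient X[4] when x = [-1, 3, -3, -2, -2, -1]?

X[4] = Σ(n=0 to 5) x[n] · ω_6^(4n) where ω_6 = e^(-2πi/6)
= (-1)·ω_6^0 + (3)·ω_6^4 + (-3)·ω_6^8 + (-2)·ω_6^12 + (-2)·ω_6^16 + (-1)·ω_6^20

X[4] = -1.5000+4.3301i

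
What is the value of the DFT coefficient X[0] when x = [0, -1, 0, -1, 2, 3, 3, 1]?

X[0] = Σ(n=0 to 7) x[n] · ω_8^0 = Σ x[n]
= (0) + (-1) + (0) + (-1) + (2) + (3) + (3) + (1)

X[0] = 7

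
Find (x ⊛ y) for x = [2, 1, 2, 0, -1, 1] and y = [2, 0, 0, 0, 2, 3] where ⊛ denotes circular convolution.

(x ⊛ y)[n] = Σ(m=0 to 5) x[m] · y[(n-m) mod 6]

Computing each output sample:
(x ⊛ y)[0] = 11
(x ⊛ y)[1] = 8
(x ⊛ y)[2] = 2
(x ⊛ y)[3] = -1
(x ⊛ y)[4] = 5
(x ⊛ y)[5] = 10

x ⊛ y = [11, 8, 2, -1, 5, 10]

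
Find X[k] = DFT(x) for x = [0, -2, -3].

X[k] = Σ(n=0 to 2) x[n] · ω_3^(nk)
where ω_3 = e^(-2πi/3)

Computing each X[k]:
X[0] = -5
X[1] = 2.5000-0.8660i
X[2] = 2.5000+0.8660i

X = [-5, 2.5000-0.8660i, 2.5000+0.8660i]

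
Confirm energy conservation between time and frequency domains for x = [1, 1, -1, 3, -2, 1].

Time domain:
Σ|x[n]|² = |1|² + |1|² + |-1|² + |3|² + |-2|² + |1|² = 17.0000

Frequency domain:
(1/6)Σ|X[k]|² = (1/6)(|3|² + |0.5000-0.8660i|² + |4.5000+0.8660i|² + |-7|² + |4.5000-0.8660i|² + |0.5000+0.8660i|²) = (1/6)·102.0000 = 17.0000

Both sides agree, confirming Parseval's theorem.

Σ|x[n]|² = (1/N)Σ|X[k]|² = 17.0000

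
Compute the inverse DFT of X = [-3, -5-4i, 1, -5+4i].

x[n] = (1/4) Σ(k=0 to 3) X[k] · e^(2πikn/4)

Computing each x[n]:
x[0] = -3
x[1] = 1
x[2] = 2
x[3] = -3

x = [-3, 1, 2, -3]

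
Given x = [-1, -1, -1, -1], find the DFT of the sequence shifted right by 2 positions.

Time shift by 2: X_shifted[k] = ω_4^(2k) · X[k]
Shifted x = [-1, -1, -1, -1]

DFT(x[n-2]) = [-4, 0, 0, 0]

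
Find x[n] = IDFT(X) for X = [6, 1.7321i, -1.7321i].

x[n] = (1/3) Σ(k=0 to 2) X[k] · e^(2πikn/3)

Computing each x[n]:
x[0] = 2
x[1] = 1
x[2] = 3

x = [2, 1, 3]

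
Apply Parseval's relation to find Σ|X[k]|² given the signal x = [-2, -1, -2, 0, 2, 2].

Parseval: Σ|x[n]|² = (1/N)Σ|X[k]|², so Σ|X[k]|² = N·Σ|x[n]|² = 6·17.0000

Σ|X[k]|² = N·Σ|x[n]|² = 6·17.0000 = 102.0000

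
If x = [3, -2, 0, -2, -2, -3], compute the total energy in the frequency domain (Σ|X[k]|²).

Parseval: Σ|x[n]|² = (1/N)Σ|X[k]|², so Σ|X[k]|² = N·Σ|x[n]|² = 6·30.0000

Σ|X[k]|² = N·Σ|x[n]|² = 6·30.0000 = 180.0000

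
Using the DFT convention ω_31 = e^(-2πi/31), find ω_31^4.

ω_31^4 = e^(-2πi·4/31)
= cos(-2π·4/31) + i·sin(-2π·4/31)
= cos(-8π/31) + i·sin(-8π/31)

ω_31^4 = cos(-8π/31) + i·sin(-8π/31) = 0.6890-0.7248i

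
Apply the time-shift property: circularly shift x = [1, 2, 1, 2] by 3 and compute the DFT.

Time shift by 3: X_shifted[k] = ω_4^(3k) · X[k]
Shifted x = [2, 1, 2, 1]

DFT(x[n-3]) = [6, 0, 2, 0]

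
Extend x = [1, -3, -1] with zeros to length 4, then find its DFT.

Original 3-point DFT: [-3, 3.0000+1.7321i, 3.0000-1.7321i]
Zero-padded 4-point DFT provides frequency interpolation.

DFT_4([x, 0, ...]) = [-3, 2+3i, 3, 2-3i]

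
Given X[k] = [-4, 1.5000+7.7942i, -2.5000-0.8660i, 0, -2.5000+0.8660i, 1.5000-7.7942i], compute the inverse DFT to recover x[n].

x[n] = (1/6) Σ(k=0 to 5) X[k] · e^(2πikn/6)

Computing each x[n]:
x[0] = -1
x[1] = -2
x[2] = -3
x[3] = -2
x[4] = 2
x[5] = 2

x = [-1, -2, -3, -2, 2, 2]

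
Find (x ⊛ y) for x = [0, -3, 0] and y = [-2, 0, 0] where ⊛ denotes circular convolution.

(x ⊛ y)[n] = Σ(m=0 to 2) x[m] · y[(n-m) mod 3]

Computing each output sample:
(x ⊛ y)[0] = 0
(x ⊛ y)[1] = 6
(x ⊛ y)[2] = 0

x ⊛ y = [0, 6, 0]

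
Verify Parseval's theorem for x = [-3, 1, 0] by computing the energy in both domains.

Time domain:
Σ|x[n]|² = |-3|² + |1|² + |0|² = 10.0000

Frequency domain:
(1/3)Σ|X[k]|² = (1/3)(|-2|² + |-3.5000-0.8660i|² + |-3.5000+0.8660i|²) = (1/3)·30.0000 = 10.0000

Both sides agree, confirming Parseval's theorem.

Σ|x[n]|² = (1/N)Σ|X[k]|² = 10.0000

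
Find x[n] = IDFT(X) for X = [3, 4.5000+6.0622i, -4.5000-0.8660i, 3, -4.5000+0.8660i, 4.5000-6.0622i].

x[n] = (1/6) Σ(k=0 to 5) X[k] · e^(2πikn/6)

Computing each x[n]:
x[0] = 1
x[1] = 0
x[2] = -1
x[3] = -3
x[4] = 3
x[5] = 3

x = [1, 0, -1, -3, 3, 3]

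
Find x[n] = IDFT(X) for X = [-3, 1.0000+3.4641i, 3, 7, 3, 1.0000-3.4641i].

x[n] = (1/6) Σ(k=0 to 5) X[k] · e^(2πikn/6)

Computing each x[n]:
x[0] = 2
x[1] = -3
x[2] = -1
x[3] = -1
x[4] = 1
x[5] = -1

x = [2, -3, -1, -1, 1, -1]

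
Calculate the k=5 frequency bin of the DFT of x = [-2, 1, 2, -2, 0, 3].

X[5] = Σ(n=0 to 5) x[n] · ω_6^(5n) where ω_6 = e^(-2πi/6)
= (-2)·ω_6^0 + (1)·ω_6^5 + (2)·ω_6^10 + (-2)·ω_6^15 + (0)·ω_6^20 + (3)·ω_6^25

X[5] = 1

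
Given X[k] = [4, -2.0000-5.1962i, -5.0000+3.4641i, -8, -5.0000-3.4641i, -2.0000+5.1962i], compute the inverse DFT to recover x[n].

x[n] = (1/6) Σ(k=0 to 5) X[k] · e^(2πikn/6)

Computing each x[n]:
x[0] = -3
x[1] = 3
x[2] = 3
x[3] = 1
x[4] = -2
x[5] = 2

x = [-3, 3, 3, 1, -2, 2]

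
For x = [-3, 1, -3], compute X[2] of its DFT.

X[2] = Σ(n=0 to 2) x[n] · ω_3^(2n) where ω_3 = e^(-2πi/3)
= (-3)·ω_3^0 + (1)·ω_3^2 + (-3)·ω_3^4

X[2] = -2.0000+3.4641i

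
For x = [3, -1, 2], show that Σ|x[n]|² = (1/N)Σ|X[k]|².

Time domain:
Σ|x[n]|² = |3|² + |-1|² + |2|² = 14.0000

Frequency domain:
(1/3)Σ|X[k]|² = (1/3)(|4|² + |2.5000+2.5981i|² + |2.5000-2.5981i|²) = (1/3)·42.0000 = 14.0000

Both sides agree, confirming Parseval's theorem.

Σ|x[n]|² = (1/N)Σ|X[k]|² = 14.0000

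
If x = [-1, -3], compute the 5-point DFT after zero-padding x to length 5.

Original 2-point DFT: [-4, 2]
Zero-padded 5-point DFT provides frequency interpolation.

DFT_5([x, 0, ...]) = [-4, -1.9271+2.8532i, 1.4271+1.7634i, 1.4271-1.7634i, -1.9271-2.8532i]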